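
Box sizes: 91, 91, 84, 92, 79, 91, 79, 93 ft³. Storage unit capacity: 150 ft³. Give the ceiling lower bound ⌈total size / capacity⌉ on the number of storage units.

5

Total size = 91 + 91 + 84 + 92 + 79 + 91 + 79 + 93 = 700 ft³.
⌈700 / 150⌉ = 5.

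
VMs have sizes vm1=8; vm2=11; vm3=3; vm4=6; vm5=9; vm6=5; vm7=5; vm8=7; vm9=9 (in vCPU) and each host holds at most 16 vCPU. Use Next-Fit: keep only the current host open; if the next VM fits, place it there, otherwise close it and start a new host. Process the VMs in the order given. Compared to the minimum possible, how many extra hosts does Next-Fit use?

1

Next-Fit: [8] [11,3] [6,9] [5,5] [7,9] → 5 hosts.
Total size 63 vCPU; any packing needs at least ⌈63/16⌉ = 4 hosts.
An optimal packing achieves that bound: [11,5] [9,7] [9,6] [8,5,3] → 4 hosts.
Excess: 5 − 4 = 1.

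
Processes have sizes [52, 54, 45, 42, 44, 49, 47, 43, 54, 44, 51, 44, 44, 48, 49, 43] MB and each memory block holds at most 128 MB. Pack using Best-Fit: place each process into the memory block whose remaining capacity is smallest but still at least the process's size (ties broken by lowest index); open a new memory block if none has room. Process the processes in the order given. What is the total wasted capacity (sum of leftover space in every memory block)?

271

memory block 1: place 52 MB, 76 MB left
memory block 1: place 54 MB, 22 MB left
memory block 2: place 45 MB, 83 MB left
memory block 2: place 42 MB, 41 MB left
memory block 3: place 44 MB, 84 MB left
memory block 3: place 49 MB, 35 MB left
memory block 4: place 47 MB, 81 MB left
memory block 4: place 43 MB, 38 MB left
memory block 5: place 54 MB, 74 MB left
memory block 5: place 44 MB, 30 MB left
memory block 6: place 51 MB, 77 MB left
memory block 6: place 44 MB, 33 MB left
memory block 7: place 44 MB, 84 MB left
memory block 7: place 48 MB, 36 MB left
memory block 8: place 49 MB, 79 MB left
memory block 8: place 43 MB, 36 MB left
8 memory blocks × 128 MB = 1024 MB; used 753 MB; unused 271 MB.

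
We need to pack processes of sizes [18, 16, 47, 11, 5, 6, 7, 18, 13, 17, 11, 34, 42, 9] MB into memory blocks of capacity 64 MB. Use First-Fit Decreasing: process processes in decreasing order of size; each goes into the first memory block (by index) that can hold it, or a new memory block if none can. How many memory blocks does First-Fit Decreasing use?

Sorted descending: 47, 42, 34, 18, 18, 17, 16, 13, 11, 11, 9, 7, 6, 5.
memory block 1: place 47 MB, 17 MB left
memory block 2: place 42 MB, 22 MB left
memory block 3: place 34 MB, 30 MB left
memory block 2: place 18 MB, 4 MB left
memory block 3: place 18 MB, 12 MB left
memory block 1: place 17 MB, 0 MB left
memory block 4: place 16 MB, 48 MB left
memory block 4: place 13 MB, 35 MB left
memory block 3: place 11 MB, 1 MB left
memory block 4: place 11 MB, 24 MB left
memory block 4: place 9 MB, 15 MB left
memory block 4: place 7 MB, 8 MB left
memory block 4: place 6 MB, 2 MB left
memory block 5: place 5 MB, 59 MB left

5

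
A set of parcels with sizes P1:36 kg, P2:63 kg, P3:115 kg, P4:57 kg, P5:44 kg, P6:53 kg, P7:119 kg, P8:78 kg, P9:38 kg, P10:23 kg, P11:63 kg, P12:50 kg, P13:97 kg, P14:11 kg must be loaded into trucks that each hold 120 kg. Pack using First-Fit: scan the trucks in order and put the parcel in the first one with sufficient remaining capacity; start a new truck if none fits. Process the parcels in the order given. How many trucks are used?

8 trucks

P1 (36 kg) → truck 1 (remaining 84 kg)
P2 (63 kg) → truck 1 (remaining 21 kg)
P3 (115 kg) → truck 2 (remaining 5 kg)
P4 (57 kg) → truck 3 (remaining 63 kg)
P5 (44 kg) → truck 3 (remaining 19 kg)
P6 (53 kg) → truck 4 (remaining 67 kg)
P7 (119 kg) → truck 5 (remaining 1 kg)
P8 (78 kg) → truck 6 (remaining 42 kg)
P9 (38 kg) → truck 4 (remaining 29 kg)
P10 (23 kg) → truck 4 (remaining 6 kg)
P11 (63 kg) → truck 7 (remaining 57 kg)
P12 (50 kg) → truck 7 (remaining 7 kg)
P13 (97 kg) → truck 8 (remaining 23 kg)
P14 (11 kg) → truck 1 (remaining 10 kg)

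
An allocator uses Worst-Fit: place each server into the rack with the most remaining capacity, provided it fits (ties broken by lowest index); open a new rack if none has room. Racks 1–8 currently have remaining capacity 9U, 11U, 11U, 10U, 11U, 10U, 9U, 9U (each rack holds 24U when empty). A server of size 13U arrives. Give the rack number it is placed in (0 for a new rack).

No rack has ≥ 13U free, so a new rack is opened.

0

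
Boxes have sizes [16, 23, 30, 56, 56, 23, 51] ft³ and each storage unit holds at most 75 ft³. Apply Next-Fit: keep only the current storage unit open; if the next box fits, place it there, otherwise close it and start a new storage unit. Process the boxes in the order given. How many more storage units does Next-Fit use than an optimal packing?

0

Next-Fit: [16,23,30] [56] [56] [23,51] → 4 storage units.
Total size 255 ft³; any packing needs at least ⌈255/75⌉ = 4 storage units.
So 4 is already optimal.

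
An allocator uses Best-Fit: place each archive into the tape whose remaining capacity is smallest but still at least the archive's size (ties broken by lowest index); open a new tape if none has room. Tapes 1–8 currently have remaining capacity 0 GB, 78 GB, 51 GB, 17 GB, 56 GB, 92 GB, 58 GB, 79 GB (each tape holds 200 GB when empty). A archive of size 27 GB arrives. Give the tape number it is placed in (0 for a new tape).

Tapes with room: tape 2 (78 GB), tape 3 (51 GB), tape 5 (56 GB), tape 6 (92 GB), tape 7 (58 GB), tape 8 (79 GB).
Tightest fit is tape 3 with 51 GB free.

3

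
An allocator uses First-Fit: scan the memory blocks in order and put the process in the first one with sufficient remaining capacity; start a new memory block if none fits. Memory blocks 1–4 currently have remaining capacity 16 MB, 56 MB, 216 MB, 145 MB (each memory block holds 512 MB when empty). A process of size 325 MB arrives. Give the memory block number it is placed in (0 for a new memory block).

0

No memory block has ≥ 325 MB free, so a new memory block is opened.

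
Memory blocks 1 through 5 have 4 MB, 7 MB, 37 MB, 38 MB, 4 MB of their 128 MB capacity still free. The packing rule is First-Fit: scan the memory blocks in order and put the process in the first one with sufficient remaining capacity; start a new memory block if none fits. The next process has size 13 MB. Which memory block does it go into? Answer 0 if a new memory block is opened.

Memory blocks with room: memory block 3 (37 MB), memory block 4 (38 MB).
The first with room is memory block 3.

3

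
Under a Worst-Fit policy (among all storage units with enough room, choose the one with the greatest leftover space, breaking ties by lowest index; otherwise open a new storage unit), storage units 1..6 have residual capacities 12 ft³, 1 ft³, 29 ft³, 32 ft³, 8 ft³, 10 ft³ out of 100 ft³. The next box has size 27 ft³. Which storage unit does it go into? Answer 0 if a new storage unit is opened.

Storage units with room: storage unit 3 (29 ft³), storage unit 4 (32 ft³).
Most room is storage unit 4 with 32 ft³ free.

4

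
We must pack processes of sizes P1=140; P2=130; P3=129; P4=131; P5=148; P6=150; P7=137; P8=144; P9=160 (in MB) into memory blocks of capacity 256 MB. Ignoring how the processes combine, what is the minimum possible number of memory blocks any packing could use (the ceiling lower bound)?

Total size = 140 + 130 + 129 + 131 + 148 + 150 + 137 + 144 + 160 = 1269 MB.
⌈1269 / 256⌉ = 5.

5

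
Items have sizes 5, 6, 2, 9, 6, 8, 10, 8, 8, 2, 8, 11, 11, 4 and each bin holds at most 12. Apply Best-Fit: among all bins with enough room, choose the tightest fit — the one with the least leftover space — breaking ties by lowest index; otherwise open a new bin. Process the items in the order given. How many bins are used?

10 bins

5 → bin 1 (remaining 7)
6 → bin 1 (remaining 1)
2 → bin 2 (remaining 10)
9 → bin 2 (remaining 1)
6 → bin 3 (remaining 6)
8 → bin 4 (remaining 4)
10 → bin 5 (remaining 2)
8 → bin 6 (remaining 4)
8 → bin 7 (remaining 4)
2 → bin 5 (remaining 0)
8 → bin 8 (remaining 4)
11 → bin 9 (remaining 1)
11 → bin 10 (remaining 1)
4 → bin 4 (remaining 0)
Final bins: [5,6] [2,9] [6] [8,4] [10,2] [8] [8] [8] [11] [11].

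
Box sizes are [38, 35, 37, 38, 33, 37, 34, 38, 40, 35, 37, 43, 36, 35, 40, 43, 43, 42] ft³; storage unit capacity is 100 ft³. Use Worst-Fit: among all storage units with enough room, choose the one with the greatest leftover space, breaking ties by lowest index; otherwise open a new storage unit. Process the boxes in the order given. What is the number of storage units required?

9

storage unit 1: place 38 ft³, 62 ft³ left
storage unit 1: place 35 ft³, 27 ft³ left
storage unit 2: place 37 ft³, 63 ft³ left
storage unit 2: place 38 ft³, 25 ft³ left
storage unit 3: place 33 ft³, 67 ft³ left
storage unit 3: place 37 ft³, 30 ft³ left
storage unit 4: place 34 ft³, 66 ft³ left
storage unit 4: place 38 ft³, 28 ft³ left
storage unit 5: place 40 ft³, 60 ft³ left
storage unit 5: place 35 ft³, 25 ft³ left
storage unit 6: place 37 ft³, 63 ft³ left
storage unit 6: place 43 ft³, 20 ft³ left
storage unit 7: place 36 ft³, 64 ft³ left
storage unit 7: place 35 ft³, 29 ft³ left
storage unit 8: place 40 ft³, 60 ft³ left
storage unit 8: place 43 ft³, 17 ft³ left
storage unit 9: place 43 ft³, 57 ft³ left
storage unit 9: place 42 ft³, 15 ft³ left
Final storage units: [38,35] [37,38] [33,37] [34,38] [40,35] [37,43] [36,35] [40,43] [43,42].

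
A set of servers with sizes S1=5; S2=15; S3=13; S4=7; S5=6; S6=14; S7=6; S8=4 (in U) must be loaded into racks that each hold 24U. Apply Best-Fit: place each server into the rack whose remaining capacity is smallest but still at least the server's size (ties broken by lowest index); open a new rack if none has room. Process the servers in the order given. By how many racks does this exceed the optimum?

Best-Fit: [5,15,4] [13,7] [6,14] [6] → 4 racks.
Total size 70U; any packing needs at least ⌈70/24⌉ = 3 racks.
An optimal packing achieves that bound: [15,7] [14,6,4] [13,6,5] → 3 racks.
Excess: 4 − 3 = 1.

1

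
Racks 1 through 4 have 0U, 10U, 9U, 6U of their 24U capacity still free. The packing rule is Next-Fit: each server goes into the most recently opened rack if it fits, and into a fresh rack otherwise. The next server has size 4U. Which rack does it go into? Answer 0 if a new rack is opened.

Next-Fit only looks at rack 4, which has 6U free.
4U fits there.

4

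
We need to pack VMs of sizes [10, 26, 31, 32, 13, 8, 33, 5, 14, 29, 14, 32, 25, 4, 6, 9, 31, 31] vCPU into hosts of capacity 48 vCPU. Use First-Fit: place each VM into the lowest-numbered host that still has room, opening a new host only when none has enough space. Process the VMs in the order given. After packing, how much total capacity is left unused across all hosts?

79

host 1: place 10 vCPU, 38 vCPU left
host 1: place 26 vCPU, 12 vCPU left
host 2: place 31 vCPU, 17 vCPU left
host 3: place 32 vCPU, 16 vCPU left
host 2: place 13 vCPU, 4 vCPU left
host 1: place 8 vCPU, 4 vCPU left
host 4: place 33 vCPU, 15 vCPU left
host 3: place 5 vCPU, 11 vCPU left
host 4: place 14 vCPU, 1 vCPU left
host 5: place 29 vCPU, 19 vCPU left
host 5: place 14 vCPU, 5 vCPU left
host 6: place 32 vCPU, 16 vCPU left
host 7: place 25 vCPU, 23 vCPU left
host 1: place 4 vCPU, 0 vCPU left
host 3: place 6 vCPU, 5 vCPU left
host 6: place 9 vCPU, 7 vCPU left
host 8: place 31 vCPU, 17 vCPU left
host 9: place 31 vCPU, 17 vCPU left
9 hosts × 48 vCPU = 432 vCPU; used 353 vCPU; unused 79 vCPU.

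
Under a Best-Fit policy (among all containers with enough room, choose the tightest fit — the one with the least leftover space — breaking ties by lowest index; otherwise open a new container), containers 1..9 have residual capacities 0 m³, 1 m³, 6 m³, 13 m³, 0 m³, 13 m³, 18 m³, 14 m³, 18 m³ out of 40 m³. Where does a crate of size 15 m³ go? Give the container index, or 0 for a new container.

7

Containers with room: container 7 (18 m³), container 9 (18 m³).
Tightest fit is container 7 with 18 m³ free.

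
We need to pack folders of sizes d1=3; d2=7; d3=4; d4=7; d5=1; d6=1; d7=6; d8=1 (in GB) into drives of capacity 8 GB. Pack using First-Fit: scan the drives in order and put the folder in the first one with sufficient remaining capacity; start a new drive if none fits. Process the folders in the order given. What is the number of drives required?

4

drive 1: place d1 (3 GB), 5 GB left
drive 2: place d2 (7 GB), 1 GB left
drive 1: place d3 (4 GB), 1 GB left
drive 3: place d4 (7 GB), 1 GB left
drive 1: place d5 (1 GB), 0 GB left
drive 2: place d6 (1 GB), 0 GB left
drive 4: place d7 (6 GB), 2 GB left
drive 3: place d8 (1 GB), 0 GB left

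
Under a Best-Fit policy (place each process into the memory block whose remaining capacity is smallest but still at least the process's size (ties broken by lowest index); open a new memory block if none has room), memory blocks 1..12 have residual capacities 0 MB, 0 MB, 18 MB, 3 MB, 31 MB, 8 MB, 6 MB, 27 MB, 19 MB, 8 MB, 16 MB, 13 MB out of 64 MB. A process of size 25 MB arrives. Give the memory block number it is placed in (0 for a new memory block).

8

Memory blocks with room: memory block 5 (31 MB), memory block 8 (27 MB).
Tightest fit is memory block 8 with 27 MB free.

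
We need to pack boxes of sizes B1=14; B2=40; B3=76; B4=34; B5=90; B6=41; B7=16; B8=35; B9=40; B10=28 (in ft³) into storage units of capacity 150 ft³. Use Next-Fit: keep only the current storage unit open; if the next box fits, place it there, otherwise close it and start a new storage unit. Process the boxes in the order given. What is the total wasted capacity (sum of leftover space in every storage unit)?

186

Put B1 (14 ft³) in storage unit 1; 136 ft³ remain.
Put B2 (40 ft³) in storage unit 1; 96 ft³ remain.
Put B3 (76 ft³) in storage unit 1; 20 ft³ remain.
Put B4 (34 ft³) in storage unit 2; 116 ft³ remain.
Put B5 (90 ft³) in storage unit 2; 26 ft³ remain.
Put B6 (41 ft³) in storage unit 3; 109 ft³ remain.
Put B7 (16 ft³) in storage unit 3; 93 ft³ remain.
Put B8 (35 ft³) in storage unit 3; 58 ft³ remain.
Put B9 (40 ft³) in storage unit 3; 18 ft³ remain.
Put B10 (28 ft³) in storage unit 4; 122 ft³ remain.
4 storage units × 150 ft³ = 600 ft³; used 414 ft³; unused 186 ft³.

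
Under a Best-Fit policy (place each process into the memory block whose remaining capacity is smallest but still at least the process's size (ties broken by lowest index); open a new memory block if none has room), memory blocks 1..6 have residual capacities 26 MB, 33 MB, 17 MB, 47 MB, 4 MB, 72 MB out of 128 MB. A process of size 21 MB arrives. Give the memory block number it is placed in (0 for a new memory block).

Memory blocks with room: memory block 1 (26 MB), memory block 2 (33 MB), memory block 4 (47 MB), memory block 6 (72 MB).
Tightest fit is memory block 1 with 26 MB free.

1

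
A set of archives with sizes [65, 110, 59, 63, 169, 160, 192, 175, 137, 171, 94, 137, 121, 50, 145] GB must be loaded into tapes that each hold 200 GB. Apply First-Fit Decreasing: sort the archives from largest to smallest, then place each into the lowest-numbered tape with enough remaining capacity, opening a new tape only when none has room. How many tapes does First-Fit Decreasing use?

11 tapes

Sorted descending: 192, 175, 171, 169, 160, 145, 137, 137, 121, 110, 94, 65, 63, 59, 50.
192 GB → tape 1 (remaining 8 GB)
175 GB → tape 2 (remaining 25 GB)
171 GB → tape 3 (remaining 29 GB)
169 GB → tape 4 (remaining 31 GB)
160 GB → tape 5 (remaining 40 GB)
145 GB → tape 6 (remaining 55 GB)
137 GB → tape 7 (remaining 63 GB)
137 GB → tape 8 (remaining 63 GB)
121 GB → tape 9 (remaining 79 GB)
110 GB → tape 10 (remaining 90 GB)
94 GB → tape 11 (remaining 106 GB)
65 GB → tape 9 (remaining 14 GB)
63 GB → tape 7 (remaining 0 GB)
59 GB → tape 8 (remaining 4 GB)
50 GB → tape 6 (remaining 5 GB)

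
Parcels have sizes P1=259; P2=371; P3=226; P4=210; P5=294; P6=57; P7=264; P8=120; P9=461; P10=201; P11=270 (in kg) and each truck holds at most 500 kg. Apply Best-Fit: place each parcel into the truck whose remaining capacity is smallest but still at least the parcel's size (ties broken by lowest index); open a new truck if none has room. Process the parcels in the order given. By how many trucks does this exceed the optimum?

0

Best-Fit: [259,226] [371,57] [210,264] [294,120] [461] [201,270] → 6 trucks.
Total size 2733 kg; any packing needs at least ⌈2733/500⌉ = 6 trucks.
So 6 is already optimal.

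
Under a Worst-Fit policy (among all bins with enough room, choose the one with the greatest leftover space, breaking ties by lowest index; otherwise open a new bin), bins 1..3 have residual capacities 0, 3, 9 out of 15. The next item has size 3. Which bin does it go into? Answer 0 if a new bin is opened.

Bins with room: bin 2 (3), bin 3 (9).
Most room is bin 3 with 9 free.

3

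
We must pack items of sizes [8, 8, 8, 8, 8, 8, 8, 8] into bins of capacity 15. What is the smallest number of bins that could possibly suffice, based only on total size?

Total size = 8 + 8 + 8 + 8 + 8 + 8 + 8 + 8 = 64.
⌈64 / 15⌉ = 5.

5 bins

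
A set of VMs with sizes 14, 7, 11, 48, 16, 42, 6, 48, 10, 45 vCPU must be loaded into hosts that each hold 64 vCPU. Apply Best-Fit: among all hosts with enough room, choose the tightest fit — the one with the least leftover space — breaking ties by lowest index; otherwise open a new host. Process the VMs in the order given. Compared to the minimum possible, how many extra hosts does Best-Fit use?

1

Best-Fit: [14,7,11] [48,16] [42,6,10] [48] [45] → 5 hosts.
Total size 247 vCPU; any packing needs at least ⌈247/64⌉ = 4 hosts.
An optimal packing achieves that bound: [48,16] [48,14] [45,11,7] [42,10,6] → 4 hosts.
Excess: 5 − 4 = 1.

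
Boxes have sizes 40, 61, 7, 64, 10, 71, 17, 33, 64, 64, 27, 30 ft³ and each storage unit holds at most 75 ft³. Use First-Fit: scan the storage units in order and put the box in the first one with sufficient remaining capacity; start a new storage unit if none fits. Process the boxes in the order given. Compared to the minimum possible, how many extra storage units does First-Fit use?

1

First-Fit: [40,7,10,17] [61] [64] [71] [33,27] [64] [64] [30] → 8 storage units.
Total size 488 ft³; any packing needs at least ⌈488/75⌉ = 7 storage units.
An optimal packing achieves that bound: [71] [64,10] [64,7] [64] [61] [40,33] [30,27,17] → 7 storage units.
Excess: 8 − 7 = 1.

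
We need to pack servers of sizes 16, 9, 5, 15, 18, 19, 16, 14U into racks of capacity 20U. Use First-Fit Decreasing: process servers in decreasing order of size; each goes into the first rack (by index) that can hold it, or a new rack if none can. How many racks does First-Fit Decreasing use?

7 racks

Sorted descending: 19, 18, 16, 16, 15, 14, 9, 5.
19U → rack 1 (remaining 1U)
18U → rack 2 (remaining 2U)
16U → rack 3 (remaining 4U)
16U → rack 4 (remaining 4U)
15U → rack 5 (remaining 5U)
14U → rack 6 (remaining 6U)
9U → rack 7 (remaining 11U)
5U → rack 5 (remaining 0U)
Final racks: [19] [18] [16] [16] [15,5] [14] [9].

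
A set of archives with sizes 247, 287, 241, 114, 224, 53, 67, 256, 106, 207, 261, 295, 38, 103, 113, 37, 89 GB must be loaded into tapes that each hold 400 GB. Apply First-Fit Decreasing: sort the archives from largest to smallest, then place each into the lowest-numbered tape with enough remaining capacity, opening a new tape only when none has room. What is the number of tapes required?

8 tapes

Sorted descending: 295, 287, 261, 256, 247, 241, 224, 207, 114, 113, 106, 103, 89, 67, 53, 38, 37.
Put 295 GB in tape 1; 105 GB remain.
Put 287 GB in tape 2; 113 GB remain.
Put 261 GB in tape 3; 139 GB remain.
Put 256 GB in tape 4; 144 GB remain.
Put 247 GB in tape 5; 153 GB remain.
Put 241 GB in tape 6; 159 GB remain.
Put 224 GB in tape 7; 176 GB remain.
Put 207 GB in tape 8; 193 GB remain.
Put 114 GB in tape 3; 25 GB remain.
Put 113 GB in tape 2; 0 GB remain.
Put 106 GB in tape 4; 38 GB remain.
Put 103 GB in tape 1; 2 GB remain.
Put 89 GB in tape 5; 64 GB remain.
Put 67 GB in tape 6; 92 GB remain.
Put 53 GB in tape 5; 11 GB remain.
Put 38 GB in tape 4; 0 GB remain.
Put 37 GB in tape 6; 55 GB remain.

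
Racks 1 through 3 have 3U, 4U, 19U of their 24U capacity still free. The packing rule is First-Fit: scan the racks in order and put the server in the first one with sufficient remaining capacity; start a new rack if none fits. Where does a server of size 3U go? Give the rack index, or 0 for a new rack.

1

Racks with room: rack 1 (3U), rack 2 (4U), rack 3 (19U).
The first with room is rack 1.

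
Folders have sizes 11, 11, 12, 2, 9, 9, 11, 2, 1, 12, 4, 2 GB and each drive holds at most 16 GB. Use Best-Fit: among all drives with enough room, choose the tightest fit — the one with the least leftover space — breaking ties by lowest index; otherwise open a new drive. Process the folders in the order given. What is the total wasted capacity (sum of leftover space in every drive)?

26

Put 11 GB in drive 1; 5 GB remain.
Put 11 GB in drive 2; 5 GB remain.
Put 12 GB in drive 3; 4 GB remain.
Put 2 GB in drive 3; 2 GB remain.
Put 9 GB in drive 4; 7 GB remain.
Put 9 GB in drive 5; 7 GB remain.
Put 11 GB in drive 6; 5 GB remain.
Put 2 GB in drive 3; 0 GB remain.
Put 1 GB in drive 1; 4 GB remain.
Put 12 GB in drive 7; 4 GB remain.
Put 4 GB in drive 1; 0 GB remain.
Put 2 GB in drive 7; 2 GB remain.
7 drives × 16 GB = 112 GB; used 86 GB; unused 26 GB.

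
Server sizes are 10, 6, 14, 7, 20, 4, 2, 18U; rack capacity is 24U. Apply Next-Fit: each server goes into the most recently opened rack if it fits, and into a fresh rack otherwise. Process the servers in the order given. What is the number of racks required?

4

Put 10U in rack 1; 14U remain.
Put 6U in rack 1; 8U remain.
Put 14U in rack 2; 10U remain.
Put 7U in rack 2; 3U remain.
Put 20U in rack 3; 4U remain.
Put 4U in rack 3; 0U remain.
Put 2U in rack 4; 22U remain.
Put 18U in rack 4; 4U remain.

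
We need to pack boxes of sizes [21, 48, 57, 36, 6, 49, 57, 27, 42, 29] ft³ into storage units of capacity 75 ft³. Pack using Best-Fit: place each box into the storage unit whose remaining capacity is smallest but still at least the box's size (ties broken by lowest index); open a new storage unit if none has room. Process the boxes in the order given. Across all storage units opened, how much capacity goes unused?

78

21 ft³ → storage unit 1 (remaining 54 ft³)
48 ft³ → storage unit 1 (remaining 6 ft³)
57 ft³ → storage unit 2 (remaining 18 ft³)
36 ft³ → storage unit 3 (remaining 39 ft³)
6 ft³ → storage unit 1 (remaining 0 ft³)
49 ft³ → storage unit 4 (remaining 26 ft³)
57 ft³ → storage unit 5 (remaining 18 ft³)
27 ft³ → storage unit 3 (remaining 12 ft³)
42 ft³ → storage unit 6 (remaining 33 ft³)
29 ft³ → storage unit 6 (remaining 4 ft³)
6 storage units × 75 ft³ = 450 ft³; used 372 ft³; unused 78 ft³.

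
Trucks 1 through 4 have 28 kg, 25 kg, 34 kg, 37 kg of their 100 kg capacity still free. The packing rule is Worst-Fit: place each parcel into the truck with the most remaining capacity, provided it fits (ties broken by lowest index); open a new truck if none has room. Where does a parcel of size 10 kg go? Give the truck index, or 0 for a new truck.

4

Trucks with room: truck 1 (28 kg), truck 2 (25 kg), truck 3 (34 kg), truck 4 (37 kg).
Most room is truck 4 with 37 kg free.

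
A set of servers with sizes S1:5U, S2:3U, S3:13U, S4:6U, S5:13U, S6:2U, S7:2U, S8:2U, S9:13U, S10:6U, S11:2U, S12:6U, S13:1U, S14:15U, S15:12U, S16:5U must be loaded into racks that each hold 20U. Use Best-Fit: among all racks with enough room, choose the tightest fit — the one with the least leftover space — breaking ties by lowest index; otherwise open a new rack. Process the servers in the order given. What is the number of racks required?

6 racks

S1 (5U) → rack 1 (remaining 15U)
S2 (3U) → rack 1 (remaining 12U)
S3 (13U) → rack 2 (remaining 7U)
S4 (6U) → rack 2 (remaining 1U)
S5 (13U) → rack 3 (remaining 7U)
S6 (2U) → rack 3 (remaining 5U)
S7 (2U) → rack 3 (remaining 3U)
S8 (2U) → rack 3 (remaining 1U)
S9 (13U) → rack 4 (remaining 7U)
S10 (6U) → rack 4 (remaining 1U)
S11 (2U) → rack 1 (remaining 10U)
S12 (6U) → rack 1 (remaining 4U)
S13 (1U) → rack 2 (remaining 0U)
S14 (15U) → rack 5 (remaining 5U)
S15 (12U) → rack 6 (remaining 8U)
S16 (5U) → rack 5 (remaining 0U)
Final racks: [5,3,2,6] [13,6,1] [13,2,2,2] [13,6] [15,5] [12].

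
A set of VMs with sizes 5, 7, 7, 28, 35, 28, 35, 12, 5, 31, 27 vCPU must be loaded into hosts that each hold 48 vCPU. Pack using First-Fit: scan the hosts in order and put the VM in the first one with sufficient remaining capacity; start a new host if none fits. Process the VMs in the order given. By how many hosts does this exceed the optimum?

First-Fit: [5,7,7,28] [35,12] [28,5] [35] [31] [27] → 6 hosts.
6 VMs exceed 24 vCPU (half the capacity), and no two of those can share a host, so at least 6 hosts are needed.
So 6 is already optimal.

0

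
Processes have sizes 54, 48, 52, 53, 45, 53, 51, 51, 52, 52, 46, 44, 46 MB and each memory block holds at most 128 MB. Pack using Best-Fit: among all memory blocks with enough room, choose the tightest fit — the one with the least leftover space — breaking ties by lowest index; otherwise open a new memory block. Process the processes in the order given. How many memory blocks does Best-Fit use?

7

Put 54 MB in memory block 1; 74 MB remain.
Put 48 MB in memory block 1; 26 MB remain.
Put 52 MB in memory block 2; 76 MB remain.
Put 53 MB in memory block 2; 23 MB remain.
Put 45 MB in memory block 3; 83 MB remain.
Put 53 MB in memory block 3; 30 MB remain.
Put 51 MB in memory block 4; 77 MB remain.
Put 51 MB in memory block 4; 26 MB remain.
Put 52 MB in memory block 5; 76 MB remain.
Put 52 MB in memory block 5; 24 MB remain.
Put 46 MB in memory block 6; 82 MB remain.
Put 44 MB in memory block 6; 38 MB remain.
Put 46 MB in memory block 7; 82 MB remain.
Final memory blocks: [54,48] [52,53] [45,53] [51,51] [52,52] [46,44] [46].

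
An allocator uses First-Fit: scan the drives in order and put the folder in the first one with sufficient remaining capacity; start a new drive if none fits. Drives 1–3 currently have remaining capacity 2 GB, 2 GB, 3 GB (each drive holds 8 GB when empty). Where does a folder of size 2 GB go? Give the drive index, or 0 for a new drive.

1

Drives with room: drive 1 (2 GB), drive 2 (2 GB), drive 3 (3 GB).
The first with room is drive 1.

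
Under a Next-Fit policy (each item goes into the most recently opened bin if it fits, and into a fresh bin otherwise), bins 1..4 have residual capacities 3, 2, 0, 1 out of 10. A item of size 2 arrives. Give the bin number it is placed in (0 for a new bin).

0

Next-Fit only looks at bin 4, which has 1 free.
2 does not fit, so a new bin is opened.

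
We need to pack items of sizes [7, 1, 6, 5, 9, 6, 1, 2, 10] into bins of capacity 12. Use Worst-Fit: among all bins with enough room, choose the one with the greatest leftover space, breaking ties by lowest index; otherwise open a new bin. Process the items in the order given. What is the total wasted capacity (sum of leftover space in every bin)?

7 → bin 1 (remaining 5)
1 → bin 1 (remaining 4)
6 → bin 2 (remaining 6)
5 → bin 2 (remaining 1)
9 → bin 3 (remaining 3)
6 → bin 4 (remaining 6)
1 → bin 4 (remaining 5)
2 → bin 4 (remaining 3)
10 → bin 5 (remaining 2)
5 bins × 12 = 60; used 47; unused 13.

13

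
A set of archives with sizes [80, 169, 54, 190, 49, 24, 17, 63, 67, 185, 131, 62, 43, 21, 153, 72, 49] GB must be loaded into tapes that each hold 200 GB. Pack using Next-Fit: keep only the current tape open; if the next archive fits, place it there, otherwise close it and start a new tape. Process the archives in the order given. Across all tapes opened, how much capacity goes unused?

Put 80 GB in tape 1; 120 GB remain.
Put 169 GB in tape 2; 31 GB remain.
Put 54 GB in tape 3; 146 GB remain.
Put 190 GB in tape 4; 10 GB remain.
Put 49 GB in tape 5; 151 GB remain.
Put 24 GB in tape 5; 127 GB remain.
Put 17 GB in tape 5; 110 GB remain.
Put 63 GB in tape 5; 47 GB remain.
Put 67 GB in tape 6; 133 GB remain.
Put 185 GB in tape 7; 15 GB remain.
Put 131 GB in tape 8; 69 GB remain.
Put 62 GB in tape 8; 7 GB remain.
Put 43 GB in tape 9; 157 GB remain.
Put 21 GB in tape 9; 136 GB remain.
Put 153 GB in tape 10; 47 GB remain.
Put 72 GB in tape 11; 128 GB remain.
Put 49 GB in tape 11; 79 GB remain.
11 tapes × 200 GB = 2200 GB; used 1429 GB; unused 771 GB.

771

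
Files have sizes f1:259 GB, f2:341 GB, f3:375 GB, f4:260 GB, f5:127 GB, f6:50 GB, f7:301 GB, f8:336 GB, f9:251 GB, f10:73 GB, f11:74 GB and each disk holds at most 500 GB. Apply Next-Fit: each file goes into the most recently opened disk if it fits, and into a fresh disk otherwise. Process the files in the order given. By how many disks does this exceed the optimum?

Next-Fit: [259] [341] [375] [260,127,50] [301] [336] [251,73,74] → 7 disks.
7 files exceed 250 GB (half the capacity), and no two of those can share a disk, so at least 7 disks are needed.
So 7 is already optimal.

0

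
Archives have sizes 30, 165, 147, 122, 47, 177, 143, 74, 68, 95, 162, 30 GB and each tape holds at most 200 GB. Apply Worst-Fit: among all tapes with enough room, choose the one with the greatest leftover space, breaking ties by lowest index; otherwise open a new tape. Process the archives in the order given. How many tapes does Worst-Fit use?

8 tapes

tape 1: place 30 GB, 170 GB left
tape 1: place 165 GB, 5 GB left
tape 2: place 147 GB, 53 GB left
tape 3: place 122 GB, 78 GB left
tape 3: place 47 GB, 31 GB left
tape 4: place 177 GB, 23 GB left
tape 5: place 143 GB, 57 GB left
tape 6: place 74 GB, 126 GB left
tape 6: place 68 GB, 58 GB left
tape 7: place 95 GB, 105 GB left
tape 8: place 162 GB, 38 GB left
tape 7: place 30 GB, 75 GB left
Final tapes: [30,165] [147] [122,47] [177] [143] [74,68] [95,30] [162].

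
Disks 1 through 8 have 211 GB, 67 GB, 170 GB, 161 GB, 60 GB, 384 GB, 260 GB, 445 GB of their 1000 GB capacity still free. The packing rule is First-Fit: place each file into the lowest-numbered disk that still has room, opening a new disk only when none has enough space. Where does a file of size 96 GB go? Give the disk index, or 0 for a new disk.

Disks with room: disk 1 (211 GB), disk 3 (170 GB), disk 4 (161 GB), disk 6 (384 GB), disk 7 (260 GB), disk 8 (445 GB).
The first with room is disk 1.

1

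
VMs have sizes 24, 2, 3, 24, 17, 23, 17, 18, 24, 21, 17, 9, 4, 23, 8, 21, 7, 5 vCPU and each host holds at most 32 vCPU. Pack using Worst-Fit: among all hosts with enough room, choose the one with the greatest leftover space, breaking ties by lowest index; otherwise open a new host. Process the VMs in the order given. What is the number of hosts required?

host 1: place 24 vCPU, 8 vCPU left
host 1: place 2 vCPU, 6 vCPU left
host 1: place 3 vCPU, 3 vCPU left
host 2: place 24 vCPU, 8 vCPU left
host 3: place 17 vCPU, 15 vCPU left
host 4: place 23 vCPU, 9 vCPU left
host 5: place 17 vCPU, 15 vCPU left
host 6: place 18 vCPU, 14 vCPU left
host 7: place 24 vCPU, 8 vCPU left
host 8: place 21 vCPU, 11 vCPU left
host 9: place 17 vCPU, 15 vCPU left
host 3: place 9 vCPU, 6 vCPU left
host 5: place 4 vCPU, 11 vCPU left
host 10: place 23 vCPU, 9 vCPU left
host 9: place 8 vCPU, 7 vCPU left
host 11: place 21 vCPU, 11 vCPU left
host 6: place 7 vCPU, 7 vCPU left
host 5: place 5 vCPU, 6 vCPU left
Final hosts: [24,2,3] [24] [17,9] [23] [17,4,5] [18,7] [24] [21] [17,8] [23] [21].

11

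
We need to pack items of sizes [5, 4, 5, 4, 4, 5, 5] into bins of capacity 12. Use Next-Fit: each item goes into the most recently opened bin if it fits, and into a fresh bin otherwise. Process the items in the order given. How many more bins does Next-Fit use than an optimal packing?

Next-Fit: [5,4] [5,4] [4,5] [5] → 4 bins.
Total size 32; any packing needs at least ⌈32/12⌉ = 3 bins.
An optimal packing achieves that bound: [5,5] [5,5] [4,4,4] → 3 bins.
Excess: 4 − 3 = 1.

1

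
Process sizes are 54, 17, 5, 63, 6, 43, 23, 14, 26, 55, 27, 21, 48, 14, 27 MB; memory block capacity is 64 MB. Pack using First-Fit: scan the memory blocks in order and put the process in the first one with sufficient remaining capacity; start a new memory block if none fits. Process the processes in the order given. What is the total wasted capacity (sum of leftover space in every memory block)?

memory block 1: place 54 MB, 10 MB left
memory block 2: place 17 MB, 47 MB left
memory block 1: place 5 MB, 5 MB left
memory block 3: place 63 MB, 1 MB left
memory block 2: place 6 MB, 41 MB left
memory block 4: place 43 MB, 21 MB left
memory block 2: place 23 MB, 18 MB left
memory block 2: place 14 MB, 4 MB left
memory block 5: place 26 MB, 38 MB left
memory block 6: place 55 MB, 9 MB left
memory block 5: place 27 MB, 11 MB left
memory block 4: place 21 MB, 0 MB left
memory block 7: place 48 MB, 16 MB left
memory block 7: place 14 MB, 2 MB left
memory block 8: place 27 MB, 37 MB left
8 memory blocks × 64 MB = 512 MB; used 443 MB; unused 69 MB.

69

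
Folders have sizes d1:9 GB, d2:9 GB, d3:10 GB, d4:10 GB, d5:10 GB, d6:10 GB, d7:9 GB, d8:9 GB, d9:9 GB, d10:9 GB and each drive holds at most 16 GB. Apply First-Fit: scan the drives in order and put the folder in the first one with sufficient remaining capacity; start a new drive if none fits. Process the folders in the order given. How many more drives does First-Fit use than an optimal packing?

First-Fit: [9] [9] [10] [10] [10] [10] [9] [9] [9] [9] → 10 drives.
10 folders exceed 8 GB (half the capacity), and no two of those can share a drive, so at least 10 drives are needed.
So 10 is already optimal.

0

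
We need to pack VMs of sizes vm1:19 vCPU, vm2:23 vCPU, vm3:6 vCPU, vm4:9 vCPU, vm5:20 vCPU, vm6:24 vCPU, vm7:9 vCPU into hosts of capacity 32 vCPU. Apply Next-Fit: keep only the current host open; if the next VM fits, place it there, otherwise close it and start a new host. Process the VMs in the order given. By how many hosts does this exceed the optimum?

1

Next-Fit: [19] [23,6] [9,20] [24] [9] → 5 hosts.
Total size 110 vCPU; any packing needs at least ⌈110/32⌉ = 4 hosts.
An optimal packing achieves that bound: [24,6] [23,9] [20,9] [19] → 4 hosts.
Excess: 5 − 4 = 1.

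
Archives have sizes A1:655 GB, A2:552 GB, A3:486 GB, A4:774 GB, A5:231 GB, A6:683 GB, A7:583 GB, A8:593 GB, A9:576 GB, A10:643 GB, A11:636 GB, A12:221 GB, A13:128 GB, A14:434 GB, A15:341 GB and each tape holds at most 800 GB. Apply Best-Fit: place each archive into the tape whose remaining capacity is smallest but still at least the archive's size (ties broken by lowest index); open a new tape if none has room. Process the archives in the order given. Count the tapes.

A1 (655 GB) → tape 1 (remaining 145 GB)
A2 (552 GB) → tape 2 (remaining 248 GB)
A3 (486 GB) → tape 3 (remaining 314 GB)
A4 (774 GB) → tape 4 (remaining 26 GB)
A5 (231 GB) → tape 2 (remaining 17 GB)
A6 (683 GB) → tape 5 (remaining 117 GB)
A7 (583 GB) → tape 6 (remaining 217 GB)
A8 (593 GB) → tape 7 (remaining 207 GB)
A9 (576 GB) → tape 8 (remaining 224 GB)
A10 (643 GB) → tape 9 (remaining 157 GB)
A11 (636 GB) → tape 10 (remaining 164 GB)
A12 (221 GB) → tape 8 (remaining 3 GB)
A13 (128 GB) → tape 1 (remaining 17 GB)
A14 (434 GB) → tape 11 (remaining 366 GB)
A15 (341 GB) → tape 11 (remaining 25 GB)

11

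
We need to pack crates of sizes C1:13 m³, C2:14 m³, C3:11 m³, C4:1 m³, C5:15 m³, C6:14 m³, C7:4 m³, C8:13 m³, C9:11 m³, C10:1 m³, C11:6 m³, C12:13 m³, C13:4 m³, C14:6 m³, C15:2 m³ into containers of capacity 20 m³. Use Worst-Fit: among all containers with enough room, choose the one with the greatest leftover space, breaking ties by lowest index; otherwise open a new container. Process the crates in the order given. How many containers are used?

8

container 1: place C1 (13 m³), 7 m³ left
container 2: place C2 (14 m³), 6 m³ left
container 3: place C3 (11 m³), 9 m³ left
container 3: place C4 (1 m³), 8 m³ left
container 4: place C5 (15 m³), 5 m³ left
container 5: place C6 (14 m³), 6 m³ left
container 3: place C7 (4 m³), 4 m³ left
container 6: place C8 (13 m³), 7 m³ left
container 7: place C9 (11 m³), 9 m³ left
container 7: place C10 (1 m³), 8 m³ left
container 7: place C11 (6 m³), 2 m³ left
container 8: place C12 (13 m³), 7 m³ left
container 1: place C13 (4 m³), 3 m³ left
container 6: place C14 (6 m³), 1 m³ left
container 8: place C15 (2 m³), 5 m³ left
Final containers: [13,4] [14] [11,1,4] [15] [14] [13,6] [11,1,6] [13,2].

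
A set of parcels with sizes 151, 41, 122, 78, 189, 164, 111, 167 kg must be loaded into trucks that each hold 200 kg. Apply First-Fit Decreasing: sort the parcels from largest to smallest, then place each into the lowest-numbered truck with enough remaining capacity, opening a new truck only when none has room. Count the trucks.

Sorted descending: 189, 167, 164, 151, 122, 111, 78, 41.
truck 1: place 189 kg, 11 kg left
truck 2: place 167 kg, 33 kg left
truck 3: place 164 kg, 36 kg left
truck 4: place 151 kg, 49 kg left
truck 5: place 122 kg, 78 kg left
truck 6: place 111 kg, 89 kg left
truck 5: place 78 kg, 0 kg left
truck 4: place 41 kg, 8 kg left
Final trucks: [189] [167] [164] [151,41] [122,78] [111].

6 trucks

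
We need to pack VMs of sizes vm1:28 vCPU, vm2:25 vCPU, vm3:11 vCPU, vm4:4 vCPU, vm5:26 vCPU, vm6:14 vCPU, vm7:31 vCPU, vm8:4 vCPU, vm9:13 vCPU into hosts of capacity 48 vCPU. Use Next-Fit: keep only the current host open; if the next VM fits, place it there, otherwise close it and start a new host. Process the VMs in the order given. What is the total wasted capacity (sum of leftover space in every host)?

host 1: place vm1 (28 vCPU), 20 vCPU left
host 2: place vm2 (25 vCPU), 23 vCPU left
host 2: place vm3 (11 vCPU), 12 vCPU left
host 2: place vm4 (4 vCPU), 8 vCPU left
host 3: place vm5 (26 vCPU), 22 vCPU left
host 3: place vm6 (14 vCPU), 8 vCPU left
host 4: place vm7 (31 vCPU), 17 vCPU left
host 4: place vm8 (4 vCPU), 13 vCPU left
host 4: place vm9 (13 vCPU), 0 vCPU left
4 hosts × 48 vCPU = 192 vCPU; used 156 vCPU; unused 36 vCPU.

36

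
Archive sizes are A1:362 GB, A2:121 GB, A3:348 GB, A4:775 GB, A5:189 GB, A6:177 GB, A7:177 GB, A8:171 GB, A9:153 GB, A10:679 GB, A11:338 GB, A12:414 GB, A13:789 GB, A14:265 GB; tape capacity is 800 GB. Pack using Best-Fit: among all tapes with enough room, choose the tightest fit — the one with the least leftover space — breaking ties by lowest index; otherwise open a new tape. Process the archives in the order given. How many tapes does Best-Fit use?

7

tape 1: place A1 (362 GB), 438 GB left
tape 1: place A2 (121 GB), 317 GB left
tape 2: place A3 (348 GB), 452 GB left
tape 3: place A4 (775 GB), 25 GB left
tape 1: place A5 (189 GB), 128 GB left
tape 2: place A6 (177 GB), 275 GB left
tape 2: place A7 (177 GB), 98 GB left
tape 4: place A8 (171 GB), 629 GB left
tape 4: place A9 (153 GB), 476 GB left
tape 5: place A10 (679 GB), 121 GB left
tape 4: place A11 (338 GB), 138 GB left
tape 6: place A12 (414 GB), 386 GB left
tape 7: place A13 (789 GB), 11 GB left
tape 6: place A14 (265 GB), 121 GB left
Final tapes: [362,121,189] [348,177,177] [775] [171,153,338] [679] [414,265] [789].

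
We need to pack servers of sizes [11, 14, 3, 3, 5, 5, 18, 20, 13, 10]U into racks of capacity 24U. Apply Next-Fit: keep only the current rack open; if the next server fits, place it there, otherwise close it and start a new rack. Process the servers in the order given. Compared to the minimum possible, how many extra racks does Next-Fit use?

Next-Fit: [11] [14,3,3] [5,5] [18] [20] [13,10] → 6 racks.
Total size 102U; any packing needs at least ⌈102/24⌉ = 5 racks.
An optimal packing achieves that bound: [20,3] [18,5] [14,10] [13,11] [5,3] → 5 racks.
Excess: 6 − 5 = 1.

1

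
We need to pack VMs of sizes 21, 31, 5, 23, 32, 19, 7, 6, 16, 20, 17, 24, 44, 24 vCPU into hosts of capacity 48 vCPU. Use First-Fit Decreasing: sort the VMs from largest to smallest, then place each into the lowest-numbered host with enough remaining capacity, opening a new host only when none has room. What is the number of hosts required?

7 hosts

Sorted descending: 44, 32, 31, 24, 24, 23, 21, 20, 19, 17, 16, 7, 6, 5.
host 1: place 44 vCPU, 4 vCPU left
host 2: place 32 vCPU, 16 vCPU left
host 3: place 31 vCPU, 17 vCPU left
host 4: place 24 vCPU, 24 vCPU left
host 4: place 24 vCPU, 0 vCPU left
host 5: place 23 vCPU, 25 vCPU left
host 5: place 21 vCPU, 4 vCPU left
host 6: place 20 vCPU, 28 vCPU left
host 6: place 19 vCPU, 9 vCPU left
host 3: place 17 vCPU, 0 vCPU left
host 2: place 16 vCPU, 0 vCPU left
host 6: place 7 vCPU, 2 vCPU left
host 7: place 6 vCPU, 42 vCPU left
host 7: place 5 vCPU, 37 vCPU left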